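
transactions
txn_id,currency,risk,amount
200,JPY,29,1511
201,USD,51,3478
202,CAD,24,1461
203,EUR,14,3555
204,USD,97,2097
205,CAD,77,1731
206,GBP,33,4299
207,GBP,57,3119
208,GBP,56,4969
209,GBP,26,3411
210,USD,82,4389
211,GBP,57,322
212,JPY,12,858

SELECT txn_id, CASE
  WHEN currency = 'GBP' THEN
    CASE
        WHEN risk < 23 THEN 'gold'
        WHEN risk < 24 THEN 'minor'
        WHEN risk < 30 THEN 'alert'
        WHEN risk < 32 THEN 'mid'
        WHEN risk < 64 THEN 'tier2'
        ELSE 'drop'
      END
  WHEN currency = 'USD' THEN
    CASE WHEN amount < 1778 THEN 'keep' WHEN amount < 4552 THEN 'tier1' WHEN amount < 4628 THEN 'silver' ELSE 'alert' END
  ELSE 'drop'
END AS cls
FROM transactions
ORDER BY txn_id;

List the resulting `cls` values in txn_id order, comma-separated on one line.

drop, tier1, drop, drop, tier1, drop, tier2, tier2, tier2, alert, tier1, tier2, drop

txn_id=200: currency='JPY' → outer ELSE → drop
txn_id=201: currency='USD' → inner[amount < 4552] → tier1
txn_id=202: currency='CAD' → outer ELSE → drop
txn_id=203: currency='EUR' → outer ELSE → drop
txn_id=204: currency='USD' → inner[amount < 4552] → tier1
txn_id=205: currency='CAD' → outer ELSE → drop
txn_id=206: currency='GBP' → inner[risk < 64] → tier2
txn_id=207: currency='GBP' → inner[risk < 64] → tier2
txn_id=208: currency='GBP' → inner[risk < 64] → tier2
txn_id=209: currency='GBP' → inner[risk < 30] → alert
txn_id=210: currency='USD' → inner[amount < 4552] → tier1
txn_id=211: currency='GBP' → inner[risk < 64] → tier2
txn_id=212: currency='JPY' → outer ELSE → drop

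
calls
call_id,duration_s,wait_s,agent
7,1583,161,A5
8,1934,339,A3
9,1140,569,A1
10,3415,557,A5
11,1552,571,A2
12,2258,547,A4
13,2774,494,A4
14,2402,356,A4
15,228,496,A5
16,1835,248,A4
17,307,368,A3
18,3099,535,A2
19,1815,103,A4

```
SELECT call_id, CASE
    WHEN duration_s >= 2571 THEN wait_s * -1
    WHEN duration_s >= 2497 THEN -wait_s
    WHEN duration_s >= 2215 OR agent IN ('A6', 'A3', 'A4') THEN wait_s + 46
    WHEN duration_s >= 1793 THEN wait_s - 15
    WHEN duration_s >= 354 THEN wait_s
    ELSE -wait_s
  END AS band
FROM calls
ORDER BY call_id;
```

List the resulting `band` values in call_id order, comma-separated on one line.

call_id=7: duration_s >= 354 → 161
call_id=8: duration_s >= 2215 OR agent IN ('A6', 'A3', 'A4') → 385
call_id=9: duration_s >= 354 → 569
call_id=10: duration_s >= 2571 → -557
call_id=11: duration_s >= 354 → 571
call_id=12: duration_s >= 2215 OR agent IN ('A6', 'A3', 'A4') → 593
call_id=13: duration_s >= 2571 → -494
call_id=14: duration_s >= 2215 OR agent IN ('A6', 'A3', 'A4') → 402
call_id=15: ELSE → -496
call_id=16: duration_s >= 2215 OR agent IN ('A6', 'A3', 'A4') → 294
call_id=17: duration_s >= 2215 OR agent IN ('A6', 'A3', 'A4') → 414
call_id=18: duration_s >= 2571 → -535
call_id=19: duration_s >= 2215 OR agent IN ('A6', 'A3', 'A4') → 149

161, 385, 569, -557, 571, 593, -494, 402, -496, 294, 414, -535, 149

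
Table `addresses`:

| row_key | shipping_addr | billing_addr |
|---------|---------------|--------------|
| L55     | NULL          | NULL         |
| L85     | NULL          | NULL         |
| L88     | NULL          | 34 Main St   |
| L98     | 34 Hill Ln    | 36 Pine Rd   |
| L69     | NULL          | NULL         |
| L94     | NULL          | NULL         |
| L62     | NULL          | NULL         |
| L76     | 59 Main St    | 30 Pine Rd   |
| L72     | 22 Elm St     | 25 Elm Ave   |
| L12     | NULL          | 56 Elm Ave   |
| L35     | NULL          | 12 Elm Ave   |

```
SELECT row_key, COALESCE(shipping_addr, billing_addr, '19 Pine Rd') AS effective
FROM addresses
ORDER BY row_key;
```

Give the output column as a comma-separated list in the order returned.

56 Elm Ave, 12 Elm Ave, 19 Pine Rd, 19 Pine Rd, 19 Pine Rd, 22 Elm St, 59 Main St, 19 Pine Rd, 34 Main St, 19 Pine Rd, 34 Hill Ln

row_key=L12: shipping_addr=NULL, billing_addr=56 Elm Ave → 56 Elm Ave
row_key=L35: shipping_addr=NULL, billing_addr=12 Elm Ave → 12 Elm Ave
row_key=L55: shipping_addr=NULL, billing_addr=NULL, → literal 19 Pine Rd → 19 Pine Rd
row_key=L62: shipping_addr=NULL, billing_addr=NULL, → literal 19 Pine Rd → 19 Pine Rd
row_key=L69: shipping_addr=NULL, billing_addr=NULL, → literal 19 Pine Rd → 19 Pine Rd
row_key=L72: shipping_addr=22 Elm St → 22 Elm St
row_key=L76: shipping_addr=59 Main St → 59 Main St
row_key=L85: shipping_addr=NULL, billing_addr=NULL, → literal 19 Pine Rd → 19 Pine Rd
row_key=L88: shipping_addr=NULL, billing_addr=34 Main St → 34 Main St
row_key=L94: shipping_addr=NULL, billing_addr=NULL, → literal 19 Pine Rd → 19 Pine Rd
row_key=L98: shipping_addr=34 Hill Ln → 34 Hill Ln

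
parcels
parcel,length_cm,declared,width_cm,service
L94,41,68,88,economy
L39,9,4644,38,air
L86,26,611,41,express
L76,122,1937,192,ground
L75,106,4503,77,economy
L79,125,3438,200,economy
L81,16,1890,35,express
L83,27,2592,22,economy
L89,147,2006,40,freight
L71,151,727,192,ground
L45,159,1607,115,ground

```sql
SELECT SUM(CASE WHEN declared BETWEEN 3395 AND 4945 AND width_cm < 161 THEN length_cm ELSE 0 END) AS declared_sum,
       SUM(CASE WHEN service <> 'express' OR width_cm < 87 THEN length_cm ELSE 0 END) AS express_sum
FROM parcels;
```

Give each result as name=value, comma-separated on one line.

declared_sum=115, express_sum=929

[declared_sum: declared BETWEEN 3395 AND 4945 AND width_cm < 161]
parcel=L94: ✗
parcel=L39: ✓ → 9
parcel=L86: ✗
parcel=L76: ✗
parcel=L75: ✓ → 106
parcel=L79: ✗
parcel=L81: ✗
parcel=L83: ✗
parcel=L89: ✗
parcel=L71: ✗
parcel=L45: ✗
declared_sum = 9 + 106 = 115
—
[express_sum: service <> 'express' OR width_cm < 87]
parcel=L94: ✓ → 41
parcel=L39: ✓ → 9
parcel=L86: ✓ → 26
parcel=L76: ✓ → 122
parcel=L75: ✓ → 106
parcel=L79: ✓ → 125
parcel=L81: ✓ → 16
parcel=L83: ✓ → 27
parcel=L89: ✓ → 147
parcel=L71: ✓ → 151
parcel=L45: ✓ → 159
express_sum = 41 + 9 + 26 + 122 + 106 + 125 + 16 + 27 + 147 + 151 + 159 = 929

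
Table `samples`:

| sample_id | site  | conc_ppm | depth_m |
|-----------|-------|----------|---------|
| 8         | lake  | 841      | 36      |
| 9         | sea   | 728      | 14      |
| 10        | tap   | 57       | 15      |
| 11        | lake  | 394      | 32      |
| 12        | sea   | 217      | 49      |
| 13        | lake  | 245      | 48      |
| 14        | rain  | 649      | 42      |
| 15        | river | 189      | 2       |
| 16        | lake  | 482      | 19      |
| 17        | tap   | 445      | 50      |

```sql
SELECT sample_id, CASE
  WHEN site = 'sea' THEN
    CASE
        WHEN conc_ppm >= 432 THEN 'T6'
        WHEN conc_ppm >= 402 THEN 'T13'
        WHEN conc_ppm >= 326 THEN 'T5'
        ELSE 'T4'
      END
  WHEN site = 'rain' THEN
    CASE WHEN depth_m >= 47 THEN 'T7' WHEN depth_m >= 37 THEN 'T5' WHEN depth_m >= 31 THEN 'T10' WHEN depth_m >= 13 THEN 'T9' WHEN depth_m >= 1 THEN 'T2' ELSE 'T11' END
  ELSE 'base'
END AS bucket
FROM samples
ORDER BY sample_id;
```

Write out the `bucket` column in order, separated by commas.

base, T6, base, base, T4, base, T5, base, base, base

sample_id=8: site='lake' → outer ELSE → base
sample_id=9: site='sea' → inner[conc_ppm >= 432] → T6
sample_id=10: site='tap' → outer ELSE → base
sample_id=11: site='lake' → outer ELSE → base
sample_id=12: site='sea' → inner[ELSE] → T4
sample_id=13: site='lake' → outer ELSE → base
sample_id=14: site='rain' → inner[depth_m >= 37] → T5
sample_id=15: site='river' → outer ELSE → base
sample_id=16: site='lake' → outer ELSE → base
sample_id=17: site='tap' → outer ELSE → base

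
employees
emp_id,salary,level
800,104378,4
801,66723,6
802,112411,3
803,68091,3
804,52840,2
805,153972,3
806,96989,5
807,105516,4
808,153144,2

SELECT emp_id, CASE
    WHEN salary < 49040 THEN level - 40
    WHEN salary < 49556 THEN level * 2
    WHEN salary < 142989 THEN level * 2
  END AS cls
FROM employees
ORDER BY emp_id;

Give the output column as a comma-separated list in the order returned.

emp_id=800: salary < 142989 → 8
emp_id=801: salary < 142989 → 12
emp_id=802: salary < 142989 → 6
emp_id=803: salary < 142989 → 6
emp_id=804: salary < 142989 → 4
emp_id=805: (no match → NULL) → NULL
emp_id=806: salary < 142989 → 10
emp_id=807: salary < 142989 → 8
emp_id=808: (no match → NULL) → NULL

8, 12, 6, 6, 4, NULL, 10, 8, NULL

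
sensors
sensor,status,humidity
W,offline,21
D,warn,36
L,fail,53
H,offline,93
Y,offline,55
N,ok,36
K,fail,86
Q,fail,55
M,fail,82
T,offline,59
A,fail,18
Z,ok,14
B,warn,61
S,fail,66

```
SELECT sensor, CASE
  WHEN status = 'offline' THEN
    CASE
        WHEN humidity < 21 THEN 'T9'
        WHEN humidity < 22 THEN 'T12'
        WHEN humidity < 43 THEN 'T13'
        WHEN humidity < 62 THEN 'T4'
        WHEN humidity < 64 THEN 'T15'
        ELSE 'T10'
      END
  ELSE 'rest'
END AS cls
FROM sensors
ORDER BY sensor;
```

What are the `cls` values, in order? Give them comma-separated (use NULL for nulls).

rest, rest, rest, T10, rest, rest, rest, rest, rest, rest, T4, T12, T4, rest

sensor=A: status='fail' → outer ELSE → rest
sensor=B: status='warn' → outer ELSE → rest
sensor=D: status='warn' → outer ELSE → rest
sensor=H: status='offline' → inner[ELSE] → T10
sensor=K: status='fail' → outer ELSE → rest
sensor=L: status='fail' → outer ELSE → rest
sensor=M: status='fail' → outer ELSE → rest
sensor=N: status='ok' → outer ELSE → rest
sensor=Q: status='fail' → outer ELSE → rest
sensor=S: status='fail' → outer ELSE → rest
sensor=T: status='offline' → inner[humidity < 62] → T4
sensor=W: status='offline' → inner[humidity < 22] → T12
sensor=Y: status='offline' → inner[humidity < 62] → T4
sensor=Z: status='ok' → outer ELSE → rest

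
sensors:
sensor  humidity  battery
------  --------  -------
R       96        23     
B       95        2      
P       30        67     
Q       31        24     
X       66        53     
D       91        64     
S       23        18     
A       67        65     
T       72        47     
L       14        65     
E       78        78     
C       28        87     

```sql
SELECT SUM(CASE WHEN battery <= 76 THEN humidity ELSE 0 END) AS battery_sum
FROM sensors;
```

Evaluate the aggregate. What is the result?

sensor=R: ✓ → 96
sensor=B: ✓ → 95
sensor=P: ✓ → 30
sensor=Q: ✓ → 31
sensor=X: ✓ → 66
sensor=D: ✓ → 91
sensor=S: ✓ → 23
sensor=A: ✓ → 67
sensor=T: ✓ → 72
sensor=L: ✓ → 14
sensor=E: ✗
sensor=C: ✗
battery_sum = 96 + 95 + 30 + 31 + 66 + 91 + 23 + 67 + 72 + 14 = 585

585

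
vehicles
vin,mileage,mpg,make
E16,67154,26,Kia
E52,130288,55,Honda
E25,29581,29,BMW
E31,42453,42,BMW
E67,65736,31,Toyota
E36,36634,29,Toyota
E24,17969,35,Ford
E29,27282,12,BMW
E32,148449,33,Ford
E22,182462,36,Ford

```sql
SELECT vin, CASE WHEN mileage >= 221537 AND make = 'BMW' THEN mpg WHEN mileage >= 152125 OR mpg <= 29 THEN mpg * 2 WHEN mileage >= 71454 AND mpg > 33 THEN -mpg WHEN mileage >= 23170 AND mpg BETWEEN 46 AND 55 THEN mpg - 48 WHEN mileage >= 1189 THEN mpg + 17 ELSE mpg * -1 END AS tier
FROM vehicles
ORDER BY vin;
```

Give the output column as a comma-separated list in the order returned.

52, 72, 52, 58, 24, 59, 50, 58, -55, 48

vin=E16: mileage >= 152125 OR mpg <= 29 → 52
vin=E22: mileage >= 152125 OR mpg <= 29 → 72
vin=E24: mileage >= 1189 → 52
vin=E25: mileage >= 152125 OR mpg <= 29 → 58
vin=E29: mileage >= 152125 OR mpg <= 29 → 24
vin=E31: mileage >= 1189 → 59
vin=E32: mileage >= 1189 → 50
vin=E36: mileage >= 152125 OR mpg <= 29 → 58
vin=E52: mileage >= 71454 AND mpg > 33 → -55
vin=E67: mileage >= 1189 → 48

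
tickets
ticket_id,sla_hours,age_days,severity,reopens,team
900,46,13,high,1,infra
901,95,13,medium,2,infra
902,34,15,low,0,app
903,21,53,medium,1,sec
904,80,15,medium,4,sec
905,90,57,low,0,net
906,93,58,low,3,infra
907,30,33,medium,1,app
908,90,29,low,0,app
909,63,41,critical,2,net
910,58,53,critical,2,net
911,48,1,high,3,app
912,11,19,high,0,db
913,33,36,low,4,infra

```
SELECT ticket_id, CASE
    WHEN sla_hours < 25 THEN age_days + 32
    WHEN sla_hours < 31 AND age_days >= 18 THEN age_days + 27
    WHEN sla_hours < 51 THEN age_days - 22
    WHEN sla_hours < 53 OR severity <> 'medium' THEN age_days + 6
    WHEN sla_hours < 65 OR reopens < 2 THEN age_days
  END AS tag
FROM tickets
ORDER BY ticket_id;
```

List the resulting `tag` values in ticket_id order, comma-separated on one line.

-9, NULL, -7, 85, NULL, 63, 64, 60, 35, 47, 59, -21, 51, 14

ticket_id=900: sla_hours < 51 → -9
ticket_id=901: (no match → NULL) → NULL
ticket_id=902: sla_hours < 51 → -7
ticket_id=903: sla_hours < 25 → 85
ticket_id=904: (no match → NULL) → NULL
ticket_id=905: sla_hours < 53 OR severity <> 'medium' → 63
ticket_id=906: sla_hours < 53 OR severity <> 'medium' → 64
ticket_id=907: sla_hours < 31 AND age_days >= 18 → 60
ticket_id=908: sla_hours < 53 OR severity <> 'medium' → 35
ticket_id=909: sla_hours < 53 OR severity <> 'medium' → 47
ticket_id=910: sla_hours < 53 OR severity <> 'medium' → 59
ticket_id=911: sla_hours < 51 → -21
ticket_id=912: sla_hours < 25 → 51
ticket_id=913: sla_hours < 51 → 14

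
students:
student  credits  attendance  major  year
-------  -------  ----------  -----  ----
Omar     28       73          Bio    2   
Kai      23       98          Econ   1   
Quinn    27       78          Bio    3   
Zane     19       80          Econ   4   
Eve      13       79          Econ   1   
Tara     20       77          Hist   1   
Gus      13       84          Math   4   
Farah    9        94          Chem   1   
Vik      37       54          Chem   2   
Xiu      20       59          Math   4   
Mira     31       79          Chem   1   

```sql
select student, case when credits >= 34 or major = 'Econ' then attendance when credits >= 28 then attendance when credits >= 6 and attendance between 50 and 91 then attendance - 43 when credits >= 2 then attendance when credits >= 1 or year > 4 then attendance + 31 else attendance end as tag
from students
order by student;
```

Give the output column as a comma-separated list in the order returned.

79, 94, 41, 98, 79, 73, 35, 34, 54, 16, 80

student=Eve: credits >= 34 or major = 'Econ' → 79
student=Farah: credits >= 2 → 94
student=Gus: credits >= 6 and attendance between 50 and 91 → 41
student=Kai: credits >= 34 or major = 'Econ' → 98
student=Mira: credits >= 28 → 79
student=Omar: credits >= 28 → 73
student=Quinn: credits >= 6 and attendance between 50 and 91 → 35
student=Tara: credits >= 6 and attendance between 50 and 91 → 34
student=Vik: credits >= 34 or major = 'Econ' → 54
student=Xiu: credits >= 6 and attendance between 50 and 91 → 16
student=Zane: credits >= 34 or major = 'Econ' → 80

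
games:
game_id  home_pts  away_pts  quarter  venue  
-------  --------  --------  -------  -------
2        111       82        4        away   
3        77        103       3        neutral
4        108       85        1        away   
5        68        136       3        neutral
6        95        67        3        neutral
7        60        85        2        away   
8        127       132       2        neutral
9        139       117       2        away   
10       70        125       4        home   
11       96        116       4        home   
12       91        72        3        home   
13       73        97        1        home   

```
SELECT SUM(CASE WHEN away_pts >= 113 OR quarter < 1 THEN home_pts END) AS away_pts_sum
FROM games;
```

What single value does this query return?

game_id=2: ✗
game_id=3: ✗
game_id=4: ✗
game_id=5: ✓ → 68
game_id=6: ✗
game_id=7: ✗
game_id=8: ✓ → 127
game_id=9: ✓ → 139
game_id=10: ✓ → 70
game_id=11: ✓ → 96
game_id=12: ✗
game_id=13: ✗
away_pts_sum = 68 + 127 + 139 + 70 + 96 = 500

500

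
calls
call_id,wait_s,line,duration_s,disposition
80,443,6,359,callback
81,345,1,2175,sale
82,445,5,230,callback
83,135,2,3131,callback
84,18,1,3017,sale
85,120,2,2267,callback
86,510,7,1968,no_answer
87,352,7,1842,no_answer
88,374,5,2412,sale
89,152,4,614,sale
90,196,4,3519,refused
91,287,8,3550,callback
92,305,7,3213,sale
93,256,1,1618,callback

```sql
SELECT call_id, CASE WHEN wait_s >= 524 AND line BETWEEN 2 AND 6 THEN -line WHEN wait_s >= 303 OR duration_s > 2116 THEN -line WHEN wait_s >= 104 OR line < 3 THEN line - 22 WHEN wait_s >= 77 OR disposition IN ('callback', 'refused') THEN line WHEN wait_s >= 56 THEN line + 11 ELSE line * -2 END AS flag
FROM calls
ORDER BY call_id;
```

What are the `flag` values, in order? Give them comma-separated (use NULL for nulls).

-6, -1, -5, -2, -1, -2, -7, -7, -5, -18, -4, -8, -7, -21

call_id=80: wait_s >= 303 OR duration_s > 2116 → -6
call_id=81: wait_s >= 303 OR duration_s > 2116 → -1
call_id=82: wait_s >= 303 OR duration_s > 2116 → -5
call_id=83: wait_s >= 303 OR duration_s > 2116 → -2
call_id=84: wait_s >= 303 OR duration_s > 2116 → -1
call_id=85: wait_s >= 303 OR duration_s > 2116 → -2
call_id=86: wait_s >= 303 OR duration_s > 2116 → -7
call_id=87: wait_s >= 303 OR duration_s > 2116 → -7
call_id=88: wait_s >= 303 OR duration_s > 2116 → -5
call_id=89: wait_s >= 104 OR line < 3 → -18
call_id=90: wait_s >= 303 OR duration_s > 2116 → -4
call_id=91: wait_s >= 303 OR duration_s > 2116 → -8
call_id=92: wait_s >= 303 OR duration_s > 2116 → -7
call_id=93: wait_s >= 104 OR line < 3 → -21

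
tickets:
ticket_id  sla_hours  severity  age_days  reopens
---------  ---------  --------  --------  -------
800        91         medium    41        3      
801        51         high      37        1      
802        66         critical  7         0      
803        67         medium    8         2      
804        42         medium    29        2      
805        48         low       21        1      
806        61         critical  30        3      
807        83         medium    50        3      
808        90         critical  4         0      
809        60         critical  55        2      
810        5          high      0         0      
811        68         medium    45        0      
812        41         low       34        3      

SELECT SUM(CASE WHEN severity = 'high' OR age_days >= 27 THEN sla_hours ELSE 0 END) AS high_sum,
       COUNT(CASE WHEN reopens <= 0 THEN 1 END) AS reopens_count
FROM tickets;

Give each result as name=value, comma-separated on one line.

high_sum=502, reopens_count=4

[high_sum: severity = 'high' OR age_days >= 27]
ticket_id=800: ✓ → 91
ticket_id=801: ✓ → 51
ticket_id=802: ✗
ticket_id=803: ✗
ticket_id=804: ✓ → 42
ticket_id=805: ✗
ticket_id=806: ✓ → 61
ticket_id=807: ✓ → 83
ticket_id=808: ✗
ticket_id=809: ✓ → 60
ticket_id=810: ✓ → 5
ticket_id=811: ✓ → 68
ticket_id=812: ✓ → 41
high_sum = 91 + 51 + 42 + 61 + 83 + 60 + 5 + 68 + 41 = 502
—
[reopens_count: reopens <= 0]
ticket_id=800: ✗
ticket_id=801: ✗
ticket_id=802: ✓ → 1
ticket_id=803: ✗
ticket_id=804: ✗
ticket_id=805: ✗
ticket_id=806: ✗
ticket_id=807: ✗
ticket_id=808: ✓ → 1
ticket_id=809: ✗
ticket_id=810: ✓ → 1
ticket_id=811: ✓ → 1
ticket_id=812: ✗
reopens_count = COUNT(1, 1, 1, 1) = 4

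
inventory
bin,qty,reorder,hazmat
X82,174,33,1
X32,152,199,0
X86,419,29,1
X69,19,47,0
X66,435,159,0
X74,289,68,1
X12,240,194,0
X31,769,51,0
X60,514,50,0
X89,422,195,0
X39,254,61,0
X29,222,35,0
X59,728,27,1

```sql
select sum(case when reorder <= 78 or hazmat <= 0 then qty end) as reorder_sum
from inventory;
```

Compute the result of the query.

bin=X82: ✓ → 174
bin=X32: ✓ → 152
bin=X86: ✓ → 419
bin=X69: ✓ → 19
bin=X66: ✓ → 435
bin=X74: ✓ → 289
bin=X12: ✓ → 240
bin=X31: ✓ → 769
bin=X60: ✓ → 514
bin=X89: ✓ → 422
bin=X39: ✓ → 254
bin=X29: ✓ → 222
bin=X59: ✓ → 728
reorder_sum = 174 + 152 + 419 + 19 + 435 + 289 + 240 + 769 + 514 + 422 + 254 + 222 + 728 = 4637

4637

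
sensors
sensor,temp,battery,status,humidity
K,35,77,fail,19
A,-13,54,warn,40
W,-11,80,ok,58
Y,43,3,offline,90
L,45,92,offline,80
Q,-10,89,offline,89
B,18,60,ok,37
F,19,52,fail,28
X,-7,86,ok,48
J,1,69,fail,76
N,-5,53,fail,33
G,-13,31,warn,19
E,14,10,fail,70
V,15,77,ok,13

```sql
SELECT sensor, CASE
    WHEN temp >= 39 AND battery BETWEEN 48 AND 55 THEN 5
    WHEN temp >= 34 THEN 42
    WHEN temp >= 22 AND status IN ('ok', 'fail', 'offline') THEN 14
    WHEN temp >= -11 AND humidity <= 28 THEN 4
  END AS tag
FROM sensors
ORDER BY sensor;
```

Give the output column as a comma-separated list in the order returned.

NULL, NULL, NULL, 4, NULL, NULL, 42, 42, NULL, NULL, 4, NULL, NULL, 42

sensor=A: (no match → NULL) → NULL
sensor=B: (no match → NULL) → NULL
sensor=E: (no match → NULL) → NULL
sensor=F: temp >= -11 AND humidity <= 28 → 4
sensor=G: (no match → NULL) → NULL
sensor=J: (no match → NULL) → NULL
sensor=K: temp >= 34 → 42
sensor=L: temp >= 34 → 42
sensor=N: (no match → NULL) → NULL
sensor=Q: (no match → NULL) → NULL
sensor=V: temp >= -11 AND humidity <= 28 → 4
sensor=W: (no match → NULL) → NULL
sensor=X: (no match → NULL) → NULL
sensor=Y: temp >= 34 → 42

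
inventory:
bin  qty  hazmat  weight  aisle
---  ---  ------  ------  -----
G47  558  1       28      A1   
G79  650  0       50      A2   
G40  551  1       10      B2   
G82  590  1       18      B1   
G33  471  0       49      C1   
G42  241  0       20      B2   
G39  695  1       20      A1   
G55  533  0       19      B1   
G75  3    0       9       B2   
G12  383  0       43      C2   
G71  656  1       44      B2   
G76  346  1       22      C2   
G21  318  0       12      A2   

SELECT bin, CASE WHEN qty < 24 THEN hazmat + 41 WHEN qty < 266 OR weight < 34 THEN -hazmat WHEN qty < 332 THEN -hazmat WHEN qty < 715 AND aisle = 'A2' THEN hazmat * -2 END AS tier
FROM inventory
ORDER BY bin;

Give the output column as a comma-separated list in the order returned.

bin=G12: (no match → NULL) → NULL
bin=G21: qty < 266 OR weight < 34 → 0
bin=G33: (no match → NULL) → NULL
bin=G39: qty < 266 OR weight < 34 → -1
bin=G40: qty < 266 OR weight < 34 → -1
bin=G42: qty < 266 OR weight < 34 → 0
bin=G47: qty < 266 OR weight < 34 → -1
bin=G55: qty < 266 OR weight < 34 → 0
bin=G71: (no match → NULL) → NULL
bin=G75: qty < 24 → 41
bin=G76: qty < 266 OR weight < 34 → -1
bin=G79: qty < 715 AND aisle = 'A2' → 0
bin=G82: qty < 266 OR weight < 34 → -1

NULL, 0, NULL, -1, -1, 0, -1, 0, NULL, 41, -1, 0, -1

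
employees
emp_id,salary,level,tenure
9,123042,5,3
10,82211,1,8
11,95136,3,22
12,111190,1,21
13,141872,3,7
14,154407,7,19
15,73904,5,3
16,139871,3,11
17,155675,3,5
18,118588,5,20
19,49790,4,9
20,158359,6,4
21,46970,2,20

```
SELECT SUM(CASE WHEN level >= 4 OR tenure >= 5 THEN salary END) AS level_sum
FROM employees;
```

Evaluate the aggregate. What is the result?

emp_id=9: ✓ → 123042
emp_id=10: ✓ → 82211
emp_id=11: ✓ → 95136
emp_id=12: ✓ → 111190
emp_id=13: ✓ → 141872
emp_id=14: ✓ → 154407
emp_id=15: ✓ → 73904
emp_id=16: ✓ → 139871
emp_id=17: ✓ → 155675
emp_id=18: ✓ → 118588
emp_id=19: ✓ → 49790
emp_id=20: ✓ → 158359
emp_id=21: ✓ → 46970
level_sum = 123042 + 82211 + 95136 + 111190 + 141872 + 154407 + 73904 + 139871 + 155675 + 118588 + 49790 + 158359 + 46970 = 1451015

1451015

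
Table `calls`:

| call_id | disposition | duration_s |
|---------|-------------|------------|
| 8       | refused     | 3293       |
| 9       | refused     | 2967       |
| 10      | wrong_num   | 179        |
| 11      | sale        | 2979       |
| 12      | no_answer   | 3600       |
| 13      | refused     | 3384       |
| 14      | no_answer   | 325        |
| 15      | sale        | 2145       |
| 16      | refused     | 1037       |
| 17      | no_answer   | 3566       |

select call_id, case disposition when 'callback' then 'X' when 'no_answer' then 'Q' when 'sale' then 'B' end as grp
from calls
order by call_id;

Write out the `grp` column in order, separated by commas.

call_id=8: (no match → NULL) → NULL
call_id=9: (no match → NULL) → NULL
call_id=10: (no match → NULL) → NULL
call_id=11: disposition='sale' → B
call_id=12: disposition='no_answer' → Q
call_id=13: (no match → NULL) → NULL
call_id=14: disposition='no_answer' → Q
call_id=15: disposition='sale' → B
call_id=16: (no match → NULL) → NULL
call_id=17: disposition='no_answer' → Q

NULL, NULL, NULL, B, Q, NULL, Q, B, NULL, Q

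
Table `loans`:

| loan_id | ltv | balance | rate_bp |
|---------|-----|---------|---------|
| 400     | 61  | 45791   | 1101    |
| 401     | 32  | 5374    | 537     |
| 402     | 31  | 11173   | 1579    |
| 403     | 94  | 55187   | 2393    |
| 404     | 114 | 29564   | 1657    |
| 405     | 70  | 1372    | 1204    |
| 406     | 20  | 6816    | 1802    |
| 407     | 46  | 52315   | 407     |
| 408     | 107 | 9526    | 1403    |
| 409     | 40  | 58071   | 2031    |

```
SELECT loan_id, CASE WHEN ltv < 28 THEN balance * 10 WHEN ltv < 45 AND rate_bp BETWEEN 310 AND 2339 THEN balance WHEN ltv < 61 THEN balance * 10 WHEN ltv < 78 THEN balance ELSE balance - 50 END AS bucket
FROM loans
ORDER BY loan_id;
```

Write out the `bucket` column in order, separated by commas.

loan_id=400: ltv < 78 → 45791
loan_id=401: ltv < 45 AND rate_bp BETWEEN 310 AND 2339 → 5374
loan_id=402: ltv < 45 AND rate_bp BETWEEN 310 AND 2339 → 11173
loan_id=403: ELSE → 55137
loan_id=404: ELSE → 29514
loan_id=405: ltv < 78 → 1372
loan_id=406: ltv < 28 → 68160
loan_id=407: ltv < 61 → 523150
loan_id=408: ELSE → 9476
loan_id=409: ltv < 45 AND rate_bp BETWEEN 310 AND 2339 → 58071

45791, 5374, 11173, 55137, 29514, 1372, 68160, 523150, 9476, 58071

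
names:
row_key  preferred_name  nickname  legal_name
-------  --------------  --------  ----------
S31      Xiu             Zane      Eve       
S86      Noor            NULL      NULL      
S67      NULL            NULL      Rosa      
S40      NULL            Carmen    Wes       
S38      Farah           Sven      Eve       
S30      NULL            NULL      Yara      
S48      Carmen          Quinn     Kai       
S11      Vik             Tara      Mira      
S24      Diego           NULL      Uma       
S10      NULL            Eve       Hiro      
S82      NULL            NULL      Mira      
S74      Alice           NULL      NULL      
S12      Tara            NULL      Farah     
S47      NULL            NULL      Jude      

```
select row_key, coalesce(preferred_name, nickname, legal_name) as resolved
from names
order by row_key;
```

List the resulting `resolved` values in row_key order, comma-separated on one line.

Eve, Vik, Tara, Diego, Yara, Xiu, Farah, Carmen, Jude, Carmen, Rosa, Alice, Mira, Noor

row_key=S10: preferred_name=NULL, nickname=Eve → Eve
row_key=S11: preferred_name=Vik → Vik
row_key=S12: preferred_name=Tara → Tara
row_key=S24: preferred_name=Diego → Diego
row_key=S30: preferred_name=NULL, nickname=NULL, legal_name=Yara → Yara
row_key=S31: preferred_name=Xiu → Xiu
row_key=S38: preferred_name=Farah → Farah
row_key=S40: preferred_name=NULL, nickname=Carmen → Carmen
row_key=S47: preferred_name=NULL, nickname=NULL, legal_name=Jude → Jude
row_key=S48: preferred_name=Carmen → Carmen
row_key=S67: preferred_name=NULL, nickname=NULL, legal_name=Rosa → Rosa
row_key=S74: preferred_name=Alice → Alice
row_key=S82: preferred_name=NULL, nickname=NULL, legal_name=Mira → Mira
row_key=S86: preferred_name=Noor → Noor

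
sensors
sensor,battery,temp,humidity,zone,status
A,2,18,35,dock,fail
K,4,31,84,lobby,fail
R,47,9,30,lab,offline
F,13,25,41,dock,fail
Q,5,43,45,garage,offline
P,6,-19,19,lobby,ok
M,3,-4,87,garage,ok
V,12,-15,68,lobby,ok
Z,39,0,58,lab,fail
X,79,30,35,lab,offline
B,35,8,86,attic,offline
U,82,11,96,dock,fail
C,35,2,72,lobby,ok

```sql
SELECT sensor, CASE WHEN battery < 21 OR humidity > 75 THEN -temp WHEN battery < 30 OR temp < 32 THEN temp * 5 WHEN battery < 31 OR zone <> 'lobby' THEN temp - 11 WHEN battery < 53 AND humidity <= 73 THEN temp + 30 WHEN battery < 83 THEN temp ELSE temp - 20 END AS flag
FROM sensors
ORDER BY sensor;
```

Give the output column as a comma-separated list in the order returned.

sensor=A: battery < 21 OR humidity > 75 → -18
sensor=B: battery < 21 OR humidity > 75 → -8
sensor=C: battery < 30 OR temp < 32 → 10
sensor=F: battery < 21 OR humidity > 75 → -25
sensor=K: battery < 21 OR humidity > 75 → -31
sensor=M: battery < 21 OR humidity > 75 → 4
sensor=P: battery < 21 OR humidity > 75 → 19
sensor=Q: battery < 21 OR humidity > 75 → -43
sensor=R: battery < 30 OR temp < 32 → 45
sensor=U: battery < 21 OR humidity > 75 → -11
sensor=V: battery < 21 OR humidity > 75 → 15
sensor=X: battery < 30 OR temp < 32 → 150
sensor=Z: battery < 30 OR temp < 32 → 0

-18, -8, 10, -25, -31, 4, 19, -43, 45, -11, 15, 150, 0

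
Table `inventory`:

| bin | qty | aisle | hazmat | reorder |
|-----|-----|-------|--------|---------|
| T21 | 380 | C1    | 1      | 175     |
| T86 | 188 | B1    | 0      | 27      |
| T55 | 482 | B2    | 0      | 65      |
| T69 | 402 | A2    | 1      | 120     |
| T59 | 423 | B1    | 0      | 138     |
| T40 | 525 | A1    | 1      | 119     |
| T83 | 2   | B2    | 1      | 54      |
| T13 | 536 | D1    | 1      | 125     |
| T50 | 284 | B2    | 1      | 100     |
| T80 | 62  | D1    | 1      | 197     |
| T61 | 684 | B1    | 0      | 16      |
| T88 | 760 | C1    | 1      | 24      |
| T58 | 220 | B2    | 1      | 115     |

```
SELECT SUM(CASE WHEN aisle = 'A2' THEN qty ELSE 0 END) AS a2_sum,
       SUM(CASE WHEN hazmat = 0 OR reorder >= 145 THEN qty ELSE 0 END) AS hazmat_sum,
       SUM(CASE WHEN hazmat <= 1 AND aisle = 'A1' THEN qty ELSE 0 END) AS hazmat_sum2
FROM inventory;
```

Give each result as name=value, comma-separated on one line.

a2_sum=402, hazmat_sum=2219, hazmat_sum2=525

[a2_sum: aisle = 'A2']
bin=T21: ✗
bin=T86: ✗
bin=T55: ✗
bin=T69: ✓ → 402
bin=T59: ✗
bin=T40: ✗
bin=T83: ✗
bin=T13: ✗
bin=T50: ✗
bin=T80: ✗
bin=T61: ✗
bin=T88: ✗
bin=T58: ✗
a2_sum = 402
—
[hazmat_sum: hazmat = 0 OR reorder >= 145]
bin=T21: ✓ → 380
bin=T86: ✓ → 188
bin=T55: ✓ → 482
bin=T69: ✗
bin=T59: ✓ → 423
bin=T40: ✗
bin=T83: ✗
bin=T13: ✗
bin=T50: ✗
bin=T80: ✓ → 62
bin=T61: ✓ → 684
bin=T88: ✗
bin=T58: ✗
hazmat_sum = 380 + 188 + 482 + 423 + 62 + 684 = 2219
—
[hazmat_sum2: hazmat <= 1 AND aisle = 'A1']
bin=T21: ✗
bin=T86: ✗
bin=T55: ✗
bin=T69: ✗
bin=T59: ✗
bin=T40: ✓ → 525
bin=T83: ✗
bin=T13: ✗
bin=T50: ✗
bin=T80: ✗
bin=T61: ✗
bin=T88: ✗
bin=T58: ✗
hazmat_sum2 = 525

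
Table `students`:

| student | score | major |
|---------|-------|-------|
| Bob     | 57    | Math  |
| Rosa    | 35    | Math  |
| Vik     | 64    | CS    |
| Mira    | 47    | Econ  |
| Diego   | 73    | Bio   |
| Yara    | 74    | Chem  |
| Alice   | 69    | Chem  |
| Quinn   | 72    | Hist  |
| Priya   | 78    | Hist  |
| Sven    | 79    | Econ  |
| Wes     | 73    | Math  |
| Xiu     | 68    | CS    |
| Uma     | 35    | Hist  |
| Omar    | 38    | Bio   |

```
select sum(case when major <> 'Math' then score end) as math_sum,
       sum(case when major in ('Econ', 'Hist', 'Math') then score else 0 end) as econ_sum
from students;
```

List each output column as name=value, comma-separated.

math_sum=697, econ_sum=476

[math_sum: major <> 'Math']
student=Bob: ✗
student=Rosa: ✗
student=Vik: ✓ → 64
student=Mira: ✓ → 47
student=Diego: ✓ → 73
student=Yara: ✓ → 74
student=Alice: ✓ → 69
student=Quinn: ✓ → 72
student=Priya: ✓ → 78
student=Sven: ✓ → 79
student=Wes: ✗
student=Xiu: ✓ → 68
student=Uma: ✓ → 35
student=Omar: ✓ → 38
math_sum = 64 + 47 + 73 + 74 + 69 + 72 + 78 + 79 + 68 + 35 + 38 = 697
—
[econ_sum: major in ('Econ', 'Hist', 'Math')]
student=Bob: ✓ → 57
student=Rosa: ✓ → 35
student=Vik: ✗
student=Mira: ✓ → 47
student=Diego: ✗
student=Yara: ✗
student=Alice: ✗
student=Quinn: ✓ → 72
student=Priya: ✓ → 78
student=Sven: ✓ → 79
student=Wes: ✓ → 73
student=Xiu: ✗
student=Uma: ✓ → 35
student=Omar: ✗
econ_sum = 57 + 35 + 47 + 72 + 78 + 79 + 73 + 35 = 476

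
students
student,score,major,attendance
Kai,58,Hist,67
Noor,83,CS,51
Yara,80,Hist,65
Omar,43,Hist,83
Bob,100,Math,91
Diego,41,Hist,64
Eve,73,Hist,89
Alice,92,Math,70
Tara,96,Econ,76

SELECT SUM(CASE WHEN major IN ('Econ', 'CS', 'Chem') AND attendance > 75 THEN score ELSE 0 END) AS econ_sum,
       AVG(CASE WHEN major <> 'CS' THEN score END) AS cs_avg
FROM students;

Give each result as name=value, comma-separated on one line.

econ_sum=96, cs_avg=72.875

[econ_sum: major IN ('Econ', 'CS', 'Chem') AND attendance > 75]
student=Kai: ✗
student=Noor: ✗
student=Yara: ✗
student=Omar: ✗
student=Bob: ✗
student=Diego: ✗
student=Eve: ✗
student=Alice: ✗
student=Tara: ✓ → 96
econ_sum = 96
—
[cs_avg: major <> 'CS']
student=Kai: ✓ → 58
student=Noor: ✗
student=Yara: ✓ → 80
student=Omar: ✓ → 43
student=Bob: ✓ → 100
student=Diego: ✓ → 41
student=Eve: ✓ → 73
student=Alice: ✓ → 92
student=Tara: ✓ → 96
cs_avg = (58 + 80 + 43 + 100 + 41 + 73 + 92 + 96) / 8 = 72.875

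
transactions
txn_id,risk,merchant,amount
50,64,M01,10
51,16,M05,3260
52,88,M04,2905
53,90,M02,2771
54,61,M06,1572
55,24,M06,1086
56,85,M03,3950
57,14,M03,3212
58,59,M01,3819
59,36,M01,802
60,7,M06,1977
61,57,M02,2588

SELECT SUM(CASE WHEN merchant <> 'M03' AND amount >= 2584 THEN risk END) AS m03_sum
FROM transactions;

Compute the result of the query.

txn_id=50: ✗
txn_id=51: ✓ → 16
txn_id=52: ✓ → 88
txn_id=53: ✓ → 90
txn_id=54: ✗
txn_id=55: ✗
txn_id=56: ✗
txn_id=57: ✗
txn_id=58: ✓ → 59
txn_id=59: ✗
txn_id=60: ✗
txn_id=61: ✓ → 57
m03_sum = 16 + 88 + 90 + 59 + 57 = 310

310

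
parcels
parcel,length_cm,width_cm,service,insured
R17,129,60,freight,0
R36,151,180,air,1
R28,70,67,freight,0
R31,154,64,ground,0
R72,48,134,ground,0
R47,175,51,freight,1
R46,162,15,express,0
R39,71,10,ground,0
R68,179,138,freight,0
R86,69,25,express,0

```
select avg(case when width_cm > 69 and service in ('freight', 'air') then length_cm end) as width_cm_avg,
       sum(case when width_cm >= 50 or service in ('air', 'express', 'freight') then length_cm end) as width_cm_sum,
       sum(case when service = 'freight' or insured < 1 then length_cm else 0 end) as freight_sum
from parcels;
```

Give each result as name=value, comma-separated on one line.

width_cm_avg=165, width_cm_sum=1137, freight_sum=1057

[width_cm_avg: width_cm > 69 and service in ('freight', 'air')]
parcel=R17: ✗
parcel=R36: ✓ → 151
parcel=R28: ✗
parcel=R31: ✗
parcel=R72: ✗
parcel=R47: ✗
parcel=R46: ✗
parcel=R39: ✗
parcel=R68: ✓ → 179
parcel=R86: ✗
width_cm_avg = (151 + 179) / 2 = 165
—
[width_cm_sum: width_cm >= 50 or service in ('air', 'express', 'freight')]
parcel=R17: ✓ → 129
parcel=R36: ✓ → 151
parcel=R28: ✓ → 70
parcel=R31: ✓ → 154
parcel=R72: ✓ → 48
parcel=R47: ✓ → 175
parcel=R46: ✓ → 162
parcel=R39: ✗
parcel=R68: ✓ → 179
parcel=R86: ✓ → 69
width_cm_sum = 129 + 151 + 70 + 154 + 48 + 175 + 162 + 179 + 69 = 1137
—
[freight_sum: service = 'freight' or insured < 1]
parcel=R17: ✓ → 129
parcel=R36: ✗
parcel=R28: ✓ → 70
parcel=R31: ✓ → 154
parcel=R72: ✓ → 48
parcel=R47: ✓ → 175
parcel=R46: ✓ → 162
parcel=R39: ✓ → 71
parcel=R68: ✓ → 179
parcel=R86: ✓ → 69
freight_sum = 129 + 70 + 154 + 48 + 175 + 162 + 71 + 179 + 69 = 1057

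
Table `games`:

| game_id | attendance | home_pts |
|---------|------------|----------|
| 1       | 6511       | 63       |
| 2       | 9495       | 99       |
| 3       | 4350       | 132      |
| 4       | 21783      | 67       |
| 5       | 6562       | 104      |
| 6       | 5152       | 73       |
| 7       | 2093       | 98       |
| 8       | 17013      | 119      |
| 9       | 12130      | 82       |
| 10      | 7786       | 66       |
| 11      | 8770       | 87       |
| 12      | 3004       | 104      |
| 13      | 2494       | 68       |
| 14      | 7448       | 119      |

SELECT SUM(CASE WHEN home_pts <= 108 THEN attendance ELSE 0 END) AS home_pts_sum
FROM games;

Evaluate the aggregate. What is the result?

85780

game_id=1: ✓ → 6511
game_id=2: ✓ → 9495
game_id=3: ✗
game_id=4: ✓ → 21783
game_id=5: ✓ → 6562
game_id=6: ✓ → 5152
game_id=7: ✓ → 2093
game_id=8: ✗
game_id=9: ✓ → 12130
game_id=10: ✓ → 7786
game_id=11: ✓ → 8770
game_id=12: ✓ → 3004
game_id=13: ✓ → 2494
game_id=14: ✗
home_pts_sum = 6511 + 9495 + 21783 + 6562 + 5152 + 2093 + 12130 + 7786 + 8770 + 3004 + 2494 = 85780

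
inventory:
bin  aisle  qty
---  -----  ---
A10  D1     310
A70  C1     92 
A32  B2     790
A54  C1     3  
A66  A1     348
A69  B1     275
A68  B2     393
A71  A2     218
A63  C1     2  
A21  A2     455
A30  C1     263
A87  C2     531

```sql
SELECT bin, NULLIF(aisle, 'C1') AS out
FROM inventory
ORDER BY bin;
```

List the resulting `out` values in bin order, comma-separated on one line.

D1, A2, NULL, B2, NULL, NULL, A1, B2, B1, NULL, A2, C2

bin=A10: aisle=D1 vs C1: differ → D1
bin=A21: aisle=A2 vs C1: differ → A2
bin=A30: aisle=C1 vs C1: equal → NULL
bin=A32: aisle=B2 vs C1: differ → B2
bin=A54: aisle=C1 vs C1: equal → NULL
bin=A63: aisle=C1 vs C1: equal → NULL
bin=A66: aisle=A1 vs C1: differ → A1
bin=A68: aisle=B2 vs C1: differ → B2
bin=A69: aisle=B1 vs C1: differ → B1
bin=A70: aisle=C1 vs C1: equal → NULL
bin=A71: aisle=A2 vs C1: differ → A2
bin=A87: aisle=C2 vs C1: differ → C2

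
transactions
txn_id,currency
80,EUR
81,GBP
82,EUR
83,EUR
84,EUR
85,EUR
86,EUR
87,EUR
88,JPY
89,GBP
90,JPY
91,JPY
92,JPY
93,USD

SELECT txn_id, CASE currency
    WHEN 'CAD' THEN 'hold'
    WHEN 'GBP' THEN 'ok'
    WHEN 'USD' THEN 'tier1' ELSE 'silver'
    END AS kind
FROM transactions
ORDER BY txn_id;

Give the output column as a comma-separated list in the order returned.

txn_id=80: ELSE → silver
txn_id=81: currency='GBP' → ok
txn_id=82: ELSE → silver
txn_id=83: ELSE → silver
txn_id=84: ELSE → silver
txn_id=85: ELSE → silver
txn_id=86: ELSE → silver
txn_id=87: ELSE → silver
txn_id=88: ELSE → silver
txn_id=89: currency='GBP' → ok
txn_id=90: ELSE → silver
txn_id=91: ELSE → silver
txn_id=92: ELSE → silver
txn_id=93: currency='USD' → tier1

silver, ok, silver, silver, silver, silver, silver, silver, silver, ok, silver, silver, silver, tier1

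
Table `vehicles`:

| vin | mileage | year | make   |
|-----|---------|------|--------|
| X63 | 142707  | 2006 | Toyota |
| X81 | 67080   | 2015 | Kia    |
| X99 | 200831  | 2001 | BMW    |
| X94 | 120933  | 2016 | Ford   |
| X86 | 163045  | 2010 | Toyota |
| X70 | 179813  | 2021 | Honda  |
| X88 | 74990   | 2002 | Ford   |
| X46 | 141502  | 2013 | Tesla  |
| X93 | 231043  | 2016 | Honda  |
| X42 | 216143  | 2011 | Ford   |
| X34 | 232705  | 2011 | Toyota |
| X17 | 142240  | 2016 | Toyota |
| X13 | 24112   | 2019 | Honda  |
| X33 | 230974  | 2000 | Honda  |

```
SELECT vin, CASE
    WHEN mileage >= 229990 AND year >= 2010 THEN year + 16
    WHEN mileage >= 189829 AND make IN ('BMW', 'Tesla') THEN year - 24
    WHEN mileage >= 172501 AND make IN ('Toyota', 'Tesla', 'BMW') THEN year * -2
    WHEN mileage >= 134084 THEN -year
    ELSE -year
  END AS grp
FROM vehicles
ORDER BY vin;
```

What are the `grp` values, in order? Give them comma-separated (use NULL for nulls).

-2019, -2016, -2000, 2027, -2011, -2013, -2006, -2021, -2015, -2010, -2002, 2032, -2016, 1977

vin=X13: ELSE → -2019
vin=X17: mileage >= 134084 → -2016
vin=X33: mileage >= 134084 → -2000
vin=X34: mileage >= 229990 AND year >= 2010 → 2027
vin=X42: mileage >= 134084 → -2011
vin=X46: mileage >= 134084 → -2013
vin=X63: mileage >= 134084 → -2006
vin=X70: mileage >= 134084 → -2021
vin=X81: ELSE → -2015
vin=X86: mileage >= 134084 → -2010
vin=X88: ELSE → -2002
vin=X93: mileage >= 229990 AND year >= 2010 → 2032
vin=X94: ELSE → -2016
vin=X99: mileage >= 189829 AND make IN ('BMW', 'Tesla') → 1977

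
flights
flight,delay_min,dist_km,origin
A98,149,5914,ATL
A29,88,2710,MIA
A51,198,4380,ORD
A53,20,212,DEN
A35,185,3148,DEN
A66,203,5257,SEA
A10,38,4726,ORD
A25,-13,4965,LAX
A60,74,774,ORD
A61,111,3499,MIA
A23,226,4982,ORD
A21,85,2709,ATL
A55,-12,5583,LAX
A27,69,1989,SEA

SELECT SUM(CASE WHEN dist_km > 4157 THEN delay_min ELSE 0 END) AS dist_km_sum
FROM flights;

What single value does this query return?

flight=A98: ✓ → 149
flight=A29: ✗
flight=A51: ✓ → 198
flight=A53: ✗
flight=A35: ✗
flight=A66: ✓ → 203
flight=A10: ✓ → 38
flight=A25: ✓ → -13
flight=A60: ✗
flight=A61: ✗
flight=A23: ✓ → 226
flight=A21: ✗
flight=A55: ✓ → -12
flight=A27: ✗
dist_km_sum = 149 + 198 + 203 + 38 + -13 + 226 + -12 = 789

789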